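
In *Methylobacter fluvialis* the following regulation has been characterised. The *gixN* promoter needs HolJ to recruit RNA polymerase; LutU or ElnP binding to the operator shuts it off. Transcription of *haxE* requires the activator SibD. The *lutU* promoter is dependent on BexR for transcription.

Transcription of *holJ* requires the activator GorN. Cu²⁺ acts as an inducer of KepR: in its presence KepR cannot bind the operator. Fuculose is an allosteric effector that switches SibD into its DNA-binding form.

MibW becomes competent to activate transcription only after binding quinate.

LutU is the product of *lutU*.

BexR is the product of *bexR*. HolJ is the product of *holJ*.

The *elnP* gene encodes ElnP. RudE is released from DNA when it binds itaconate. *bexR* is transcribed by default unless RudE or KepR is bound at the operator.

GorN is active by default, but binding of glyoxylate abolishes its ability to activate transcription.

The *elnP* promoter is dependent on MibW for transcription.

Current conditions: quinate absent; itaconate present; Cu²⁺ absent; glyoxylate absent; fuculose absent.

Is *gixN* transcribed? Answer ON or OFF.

ON

Itaconate is present, so RudE is inactive.
Cu²⁺ is absent, so KepR is active.
With repressor KepR bound, *bexR* is not transcribed.
So BexR is not produced.
Required activator BexR is absent, so *lutU* is not transcribed.
So LutU is not produced.
Quinate is absent, so MibW is inactive.
Required activator MibW is absent, so *elnP* is not transcribed.
So ElnP is not produced.
Glyoxylate is absent, so GorN is active.
No repressor is bound and GorN is active, so *holJ* is transcribed.
So HolJ is produced and active.
No repressor is bound and HolJ is active, so *gixN* is transcribed.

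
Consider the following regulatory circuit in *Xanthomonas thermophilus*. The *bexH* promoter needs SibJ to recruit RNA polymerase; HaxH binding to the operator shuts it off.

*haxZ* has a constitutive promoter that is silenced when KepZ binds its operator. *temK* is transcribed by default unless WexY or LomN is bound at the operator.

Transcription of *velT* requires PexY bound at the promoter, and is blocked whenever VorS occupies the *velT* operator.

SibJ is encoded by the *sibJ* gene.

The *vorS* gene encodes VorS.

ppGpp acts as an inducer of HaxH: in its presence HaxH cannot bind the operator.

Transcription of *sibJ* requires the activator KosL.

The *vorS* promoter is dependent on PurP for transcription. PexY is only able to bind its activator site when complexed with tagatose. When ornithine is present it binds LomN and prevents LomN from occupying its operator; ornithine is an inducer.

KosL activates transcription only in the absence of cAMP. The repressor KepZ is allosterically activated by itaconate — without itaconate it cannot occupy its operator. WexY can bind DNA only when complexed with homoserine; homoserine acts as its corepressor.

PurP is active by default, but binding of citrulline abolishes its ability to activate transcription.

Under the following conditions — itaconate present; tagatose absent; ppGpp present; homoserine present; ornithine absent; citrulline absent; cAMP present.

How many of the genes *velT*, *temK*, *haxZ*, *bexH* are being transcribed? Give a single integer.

Citrulline is absent, so PurP is active.
No repressor is bound and PurP is active, so *vorS* is transcribed.
So VorS is produced and active.
Tagatose is absent, so PexY is inactive.
With repressor VorS bound, *velT* is not transcribed.
→ *velT* is OFF.
Homoserine is present, so WexY is active.
Ornithine is absent, so LomN is active.
With repressor WexY bound, *temK* is not transcribed.
→ *temK* is OFF.
Itaconate is present, so KepZ is active.
With repressor KepZ bound, *haxZ* is not transcribed.
→ *haxZ* is OFF.
cAMP is present, so KosL is inactive.
Required activator KosL is absent, so *sibJ* is not transcribed.
So SibJ is not produced.
ppGpp is present, so HaxH is inactive.
Required activator SibJ is absent, so *bexH* is not transcribed.
→ *bexH* is OFF.
0 of the 4 genes are transcribed.

0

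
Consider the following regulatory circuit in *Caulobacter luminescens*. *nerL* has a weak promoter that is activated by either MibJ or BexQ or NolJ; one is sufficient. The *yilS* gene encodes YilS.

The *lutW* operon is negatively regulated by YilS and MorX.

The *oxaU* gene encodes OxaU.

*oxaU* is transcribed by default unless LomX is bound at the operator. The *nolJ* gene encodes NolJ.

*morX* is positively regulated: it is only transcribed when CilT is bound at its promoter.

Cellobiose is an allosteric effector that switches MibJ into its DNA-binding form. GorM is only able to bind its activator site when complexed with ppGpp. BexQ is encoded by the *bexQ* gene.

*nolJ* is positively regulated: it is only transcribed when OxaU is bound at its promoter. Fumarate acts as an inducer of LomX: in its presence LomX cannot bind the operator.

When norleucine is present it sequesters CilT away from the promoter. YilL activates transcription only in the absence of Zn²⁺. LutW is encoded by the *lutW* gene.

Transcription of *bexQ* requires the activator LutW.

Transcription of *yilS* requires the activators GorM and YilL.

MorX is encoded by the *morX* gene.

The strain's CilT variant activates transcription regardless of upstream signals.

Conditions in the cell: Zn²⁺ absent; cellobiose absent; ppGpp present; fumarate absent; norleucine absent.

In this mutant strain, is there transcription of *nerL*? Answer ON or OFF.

Cellobiose is absent, so MibJ is inactive.
ppGpp is present, so GorM is active.
Zn²⁺ is absent, so YilL is active.
No repressor is bound and GorM and YilL are active, so *yilS* is transcribed.
So YilS is produced and active.
CilT is constitutively active in this strain.
No repressor is bound and CilT is active, so *morX* is transcribed.
So MorX is produced and active.
With repressor YilS bound, *lutW* is not transcribed.
So LutW is not produced.
Required activator LutW is absent, so *bexQ* is not transcribed.
So BexQ is not produced.
Fumarate is absent, so LomX is active.
With repressor LomX bound, *oxaU* is not transcribed.
So OxaU is not produced.
Required activator OxaU is absent, so *nolJ* is not transcribed.
So NolJ is not produced.
No activator is available at the *nerL* promoter, so *nerL* is not transcribed.

OFF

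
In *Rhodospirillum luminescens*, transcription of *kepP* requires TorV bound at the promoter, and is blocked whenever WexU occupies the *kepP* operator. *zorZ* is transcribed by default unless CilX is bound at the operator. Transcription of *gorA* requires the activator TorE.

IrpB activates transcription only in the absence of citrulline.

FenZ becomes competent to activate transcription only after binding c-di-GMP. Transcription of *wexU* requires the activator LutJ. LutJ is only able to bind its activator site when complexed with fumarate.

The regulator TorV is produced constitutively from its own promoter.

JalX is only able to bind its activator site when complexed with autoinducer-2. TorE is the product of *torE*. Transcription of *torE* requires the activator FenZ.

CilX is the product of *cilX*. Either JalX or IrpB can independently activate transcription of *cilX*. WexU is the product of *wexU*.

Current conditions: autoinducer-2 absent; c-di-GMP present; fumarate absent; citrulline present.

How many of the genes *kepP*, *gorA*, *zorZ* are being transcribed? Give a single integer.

3

TorV is produced constitutively and is active.
Fumarate is absent, so LutJ is inactive.
Required activator LutJ is absent, so *wexU* is not transcribed.
So WexU is not produced.
No repressor is bound and TorV is active, so *kepP* is transcribed.
→ *kepP* is ON.
c-di-GMP is present, so FenZ is active.
No repressor is bound and FenZ is active, so *torE* is transcribed.
So TorE is produced and active.
No repressor is bound and TorE is active, so *gorA* is transcribed.
→ *gorA* is ON.
Autoinducer-2 is absent, so JalX is inactive.
Citrulline is present, so IrpB is inactive.
No activator is available at the *cilX* promoter, so *cilX* is not transcribed.
So CilX is not produced.
With no repressor bound, *zorZ* is transcribed.
→ *zorZ* is ON.
3 of the 3 genes are transcribed.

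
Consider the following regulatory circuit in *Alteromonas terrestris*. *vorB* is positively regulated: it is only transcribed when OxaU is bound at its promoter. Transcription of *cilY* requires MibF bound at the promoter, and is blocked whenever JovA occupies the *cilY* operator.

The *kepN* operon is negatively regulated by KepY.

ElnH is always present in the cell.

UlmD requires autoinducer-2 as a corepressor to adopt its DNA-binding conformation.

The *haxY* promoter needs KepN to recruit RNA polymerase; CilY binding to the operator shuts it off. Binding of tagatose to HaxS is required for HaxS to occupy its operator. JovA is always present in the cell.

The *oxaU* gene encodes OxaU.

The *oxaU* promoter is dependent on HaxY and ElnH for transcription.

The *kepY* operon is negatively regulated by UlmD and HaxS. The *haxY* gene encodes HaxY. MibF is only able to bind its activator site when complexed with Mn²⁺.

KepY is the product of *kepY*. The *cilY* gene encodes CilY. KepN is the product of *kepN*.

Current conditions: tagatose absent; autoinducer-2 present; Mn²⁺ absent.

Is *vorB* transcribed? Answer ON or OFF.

Autoinducer-2 is present, so UlmD is active.
Tagatose is absent, so HaxS is inactive.
With repressor UlmD bound, *kepY* is not transcribed.
So KepY is not produced.
With no repressor bound, *kepN* is transcribed.
So KepN is produced and active.
Mn²⁺ is absent, so MibF is inactive.
JovA is produced constitutively and is active.
With repressor JovA bound, *cilY* is not transcribed.
So CilY is not produced.
No repressor is bound and KepN is active, so *haxY* is transcribed.
So HaxY is produced and active.
ElnH is produced constitutively and is active.
No repressor is bound and HaxY and ElnH are active, so *oxaU* is transcribed.
So OxaU is produced and active.
No repressor is bound and OxaU is active, so *vorB* is transcribed.

ON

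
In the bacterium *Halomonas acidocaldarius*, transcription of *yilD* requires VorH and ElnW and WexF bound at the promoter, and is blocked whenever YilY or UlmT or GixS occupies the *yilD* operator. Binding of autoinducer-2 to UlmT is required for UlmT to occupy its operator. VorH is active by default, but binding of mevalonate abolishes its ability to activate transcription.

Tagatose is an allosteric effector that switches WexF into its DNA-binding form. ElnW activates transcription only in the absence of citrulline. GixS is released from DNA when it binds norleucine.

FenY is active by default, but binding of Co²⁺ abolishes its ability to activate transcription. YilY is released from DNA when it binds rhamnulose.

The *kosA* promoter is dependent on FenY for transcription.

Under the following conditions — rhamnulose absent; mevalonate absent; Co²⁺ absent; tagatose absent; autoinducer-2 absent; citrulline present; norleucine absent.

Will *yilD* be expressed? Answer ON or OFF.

Rhamnulose is absent, so YilY is active.
Mevalonate is absent, so VorH is active.
Citrulline is present, so ElnW is inactive.
Autoinducer-2 is absent, so UlmT is inactive.
Norleucine is absent, so GixS is active.
Tagatose is absent, so WexF is inactive.
With repressor YilY bound, *yilD* is not transcribed.

OFF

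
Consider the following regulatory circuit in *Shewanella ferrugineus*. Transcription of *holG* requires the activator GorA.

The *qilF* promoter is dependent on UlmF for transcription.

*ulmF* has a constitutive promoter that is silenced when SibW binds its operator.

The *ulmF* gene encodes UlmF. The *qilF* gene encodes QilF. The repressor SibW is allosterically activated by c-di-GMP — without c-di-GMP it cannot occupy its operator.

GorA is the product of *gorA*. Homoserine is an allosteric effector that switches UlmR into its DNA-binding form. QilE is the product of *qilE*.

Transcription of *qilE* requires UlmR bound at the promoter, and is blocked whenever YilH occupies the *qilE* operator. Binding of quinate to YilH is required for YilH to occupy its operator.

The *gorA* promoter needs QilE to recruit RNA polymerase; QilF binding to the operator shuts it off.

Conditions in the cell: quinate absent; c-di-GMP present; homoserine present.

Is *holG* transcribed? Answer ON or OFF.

ON

c-di-GMP is present, so SibW is active.
With repressor SibW bound, *ulmF* is not transcribed.
So UlmF is not produced.
Required activator UlmF is absent, so *qilF* is not transcribed.
So QilF is not produced.
Homoserine is present, so UlmR is active.
Quinate is absent, so YilH is inactive.
No repressor is bound and UlmR is active, so *qilE* is transcribed.
So QilE is produced and active.
No repressor is bound and QilE is active, so *gorA* is transcribed.
So GorA is produced and active.
No repressor is bound and GorA is active, so *holG* is transcribed.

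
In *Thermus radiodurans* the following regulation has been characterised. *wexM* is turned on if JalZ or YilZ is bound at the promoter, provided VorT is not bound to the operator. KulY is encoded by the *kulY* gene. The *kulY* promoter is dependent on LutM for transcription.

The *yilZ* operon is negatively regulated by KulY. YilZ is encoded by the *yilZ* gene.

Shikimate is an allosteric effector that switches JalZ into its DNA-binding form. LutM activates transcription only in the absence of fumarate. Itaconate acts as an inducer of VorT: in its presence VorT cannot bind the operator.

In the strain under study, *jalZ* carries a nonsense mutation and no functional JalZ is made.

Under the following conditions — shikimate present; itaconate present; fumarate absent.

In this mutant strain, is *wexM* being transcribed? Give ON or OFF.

JalZ is non-functional in this strain, so it has no effect.
Itaconate is present, so VorT is inactive.
Fumarate is absent, so LutM is active.
No repressor is bound and LutM is active, so *kulY* is transcribed.
So KulY is produced and active.
With repressor KulY bound, *yilZ* is not transcribed.
So YilZ is not produced.
No activator is available at the *wexM* promoter, so *wexM* is not transcribed.

OFF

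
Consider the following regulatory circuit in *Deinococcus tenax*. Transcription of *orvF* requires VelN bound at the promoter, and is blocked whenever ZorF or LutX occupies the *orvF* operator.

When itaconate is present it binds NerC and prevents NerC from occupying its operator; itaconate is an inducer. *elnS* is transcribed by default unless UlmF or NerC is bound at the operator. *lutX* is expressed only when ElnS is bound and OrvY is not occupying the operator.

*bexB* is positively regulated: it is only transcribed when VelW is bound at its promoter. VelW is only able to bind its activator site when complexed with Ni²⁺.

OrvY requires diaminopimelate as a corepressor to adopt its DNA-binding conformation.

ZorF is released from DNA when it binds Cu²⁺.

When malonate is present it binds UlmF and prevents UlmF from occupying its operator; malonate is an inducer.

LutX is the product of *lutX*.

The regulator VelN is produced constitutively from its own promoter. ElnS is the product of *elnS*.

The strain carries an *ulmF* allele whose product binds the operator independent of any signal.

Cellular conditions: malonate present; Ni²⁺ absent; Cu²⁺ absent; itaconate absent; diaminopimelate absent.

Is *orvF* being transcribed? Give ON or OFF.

Cu²⁺ is absent, so ZorF is active.
VelN is produced constitutively and is active.
Diaminopimelate is absent, so OrvY is inactive.
UlmF is constitutively active in this strain.
Itaconate is absent, so NerC is active.
With repressor UlmF bound, *elnS* is not transcribed.
So ElnS is not produced.
Required activator ElnS is absent, so *lutX* is not transcribed.
So LutX is not produced.
With repressor ZorF bound, *orvF* is not transcribed.

OFF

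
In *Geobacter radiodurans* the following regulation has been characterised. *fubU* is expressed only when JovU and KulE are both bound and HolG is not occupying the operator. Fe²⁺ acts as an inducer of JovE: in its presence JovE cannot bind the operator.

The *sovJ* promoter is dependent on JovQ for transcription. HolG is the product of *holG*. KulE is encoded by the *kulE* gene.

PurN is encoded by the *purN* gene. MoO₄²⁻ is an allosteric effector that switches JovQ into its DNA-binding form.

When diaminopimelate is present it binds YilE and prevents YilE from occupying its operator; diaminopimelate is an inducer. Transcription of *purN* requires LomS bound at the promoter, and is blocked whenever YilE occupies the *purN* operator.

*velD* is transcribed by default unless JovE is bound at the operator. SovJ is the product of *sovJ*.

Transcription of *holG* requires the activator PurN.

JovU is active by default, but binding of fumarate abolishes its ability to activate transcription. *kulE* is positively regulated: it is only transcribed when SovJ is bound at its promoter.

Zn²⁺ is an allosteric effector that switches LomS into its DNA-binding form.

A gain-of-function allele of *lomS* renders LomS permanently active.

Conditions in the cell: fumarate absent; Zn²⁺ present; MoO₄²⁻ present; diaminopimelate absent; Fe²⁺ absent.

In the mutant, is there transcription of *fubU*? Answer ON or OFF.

Fumarate is absent, so JovU is active.
LomS is constitutively active in this strain.
Diaminopimelate is absent, so YilE is active.
With repressor YilE bound, *purN* is not transcribed.
So PurN is not produced.
Required activator PurN is absent, so *holG* is not transcribed.
So HolG is not produced.
MoO₄²⁻ is present, so JovQ is active.
No repressor is bound and JovQ is active, so *sovJ* is transcribed.
So SovJ is produced and active.
No repressor is bound and SovJ is active, so *kulE* is transcribed.
So KulE is produced and active.
No repressor is bound and JovU and KulE are active, so *fubU* is transcribed.

ON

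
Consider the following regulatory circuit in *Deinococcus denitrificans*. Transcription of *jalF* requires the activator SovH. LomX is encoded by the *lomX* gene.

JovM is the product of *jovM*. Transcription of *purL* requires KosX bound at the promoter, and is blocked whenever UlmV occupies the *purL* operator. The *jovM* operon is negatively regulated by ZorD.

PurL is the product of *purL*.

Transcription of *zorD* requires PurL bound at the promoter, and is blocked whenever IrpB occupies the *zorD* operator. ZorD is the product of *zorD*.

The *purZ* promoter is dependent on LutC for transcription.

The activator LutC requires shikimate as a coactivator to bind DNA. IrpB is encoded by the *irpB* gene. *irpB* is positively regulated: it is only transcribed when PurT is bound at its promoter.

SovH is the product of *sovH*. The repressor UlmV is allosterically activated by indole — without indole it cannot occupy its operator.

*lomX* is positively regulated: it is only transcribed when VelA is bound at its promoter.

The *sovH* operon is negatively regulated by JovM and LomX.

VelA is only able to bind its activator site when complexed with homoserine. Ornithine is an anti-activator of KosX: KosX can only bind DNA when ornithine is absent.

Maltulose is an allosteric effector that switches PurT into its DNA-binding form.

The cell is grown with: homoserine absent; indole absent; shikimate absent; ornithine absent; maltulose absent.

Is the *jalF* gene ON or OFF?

ON

Ornithine is absent, so KosX is active.
Indole is absent, so UlmV is inactive.
No repressor is bound and KosX is active, so *purL* is transcribed.
So PurL is produced and active.
Maltulose is absent, so PurT is inactive.
Required activator PurT is absent, so *irpB* is not transcribed.
So IrpB is not produced.
No repressor is bound and PurL is active, so *zorD* is transcribed.
So ZorD is produced and active.
With repressor ZorD bound, *jovM* is not transcribed.
So JovM is not produced.
Homoserine is absent, so VelA is inactive.
Required activator VelA is absent, so *lomX* is not transcribed.
So LomX is not produced.
With no repressor bound, *sovH* is transcribed.
So SovH is produced and active.
No repressor is bound and SovH is active, so *jalF* is transcribed.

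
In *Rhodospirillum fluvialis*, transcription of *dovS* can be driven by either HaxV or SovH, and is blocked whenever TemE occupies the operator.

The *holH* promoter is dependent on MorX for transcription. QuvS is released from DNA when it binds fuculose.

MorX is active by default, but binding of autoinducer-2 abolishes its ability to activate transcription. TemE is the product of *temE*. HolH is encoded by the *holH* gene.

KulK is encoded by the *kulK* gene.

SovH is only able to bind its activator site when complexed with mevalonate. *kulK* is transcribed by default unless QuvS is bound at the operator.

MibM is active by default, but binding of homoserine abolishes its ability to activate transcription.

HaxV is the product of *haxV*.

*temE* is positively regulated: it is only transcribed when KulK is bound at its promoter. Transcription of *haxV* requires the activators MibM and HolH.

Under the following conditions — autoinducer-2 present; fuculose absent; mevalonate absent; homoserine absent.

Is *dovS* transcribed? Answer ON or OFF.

OFF

Homoserine is absent, so MibM is active.
Autoinducer-2 is present, so MorX is inactive.
Required activator MorX is absent, so *holH* is not transcribed.
So HolH is not produced.
Required activator HolH is absent, so *haxV* is not transcribed.
So HaxV is not produced.
Mevalonate is absent, so SovH is inactive.
Fuculose is absent, so QuvS is active.
With repressor QuvS bound, *kulK* is not transcribed.
So KulK is not produced.
Required activator KulK is absent, so *temE* is not transcribed.
So TemE is not produced.
No activator is available at the *dovS* promoter, so *dovS* is not transcribed.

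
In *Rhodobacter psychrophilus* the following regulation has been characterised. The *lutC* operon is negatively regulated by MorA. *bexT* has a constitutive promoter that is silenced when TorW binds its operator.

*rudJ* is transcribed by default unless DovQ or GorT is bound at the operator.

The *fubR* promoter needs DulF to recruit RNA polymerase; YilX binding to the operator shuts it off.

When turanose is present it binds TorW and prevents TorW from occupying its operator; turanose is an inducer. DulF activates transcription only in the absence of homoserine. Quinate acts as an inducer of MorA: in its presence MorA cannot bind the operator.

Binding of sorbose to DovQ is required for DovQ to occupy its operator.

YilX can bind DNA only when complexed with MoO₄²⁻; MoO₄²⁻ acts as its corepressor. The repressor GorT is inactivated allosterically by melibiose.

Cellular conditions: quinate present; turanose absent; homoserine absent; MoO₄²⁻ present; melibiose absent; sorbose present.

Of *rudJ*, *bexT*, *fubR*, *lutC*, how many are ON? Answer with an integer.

Sorbose is present, so DovQ is active.
Melibiose is absent, so GorT is active.
With repressor DovQ bound, *rudJ* is not transcribed.
→ *rudJ* is OFF.
Turanose is absent, so TorW is active.
With repressor TorW bound, *bexT* is not transcribed.
→ *bexT* is OFF.
MoO₄²⁻ is present, so YilX is active.
Homoserine is absent, so DulF is active.
With repressor YilX bound, *fubR* is not transcribed.
→ *fubR* is OFF.
Quinate is present, so MorA is inactive.
With no repressor bound, *lutC* is transcribed.
→ *lutC* is ON.
1 of the 4 genes is transcribed.

1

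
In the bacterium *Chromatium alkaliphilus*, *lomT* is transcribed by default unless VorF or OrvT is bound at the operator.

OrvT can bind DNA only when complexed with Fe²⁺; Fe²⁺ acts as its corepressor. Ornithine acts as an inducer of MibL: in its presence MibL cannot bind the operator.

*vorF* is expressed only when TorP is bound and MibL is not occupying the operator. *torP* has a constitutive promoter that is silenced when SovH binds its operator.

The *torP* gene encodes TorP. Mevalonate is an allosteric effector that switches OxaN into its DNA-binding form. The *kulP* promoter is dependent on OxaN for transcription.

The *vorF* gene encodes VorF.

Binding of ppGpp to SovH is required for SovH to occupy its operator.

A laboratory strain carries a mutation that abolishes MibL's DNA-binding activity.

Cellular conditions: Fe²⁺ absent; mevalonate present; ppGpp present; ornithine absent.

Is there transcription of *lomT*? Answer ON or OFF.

MibL is non-functional in this strain, so it has no effect.
ppGpp is present, so SovH is active.
With repressor SovH bound, *torP* is not transcribed.
So TorP is not produced.
Required activator TorP is absent, so *vorF* is not transcribed.
So VorF is not produced.
Fe²⁺ is absent, so OrvT is inactive.
With no repressor bound, *lomT* is transcribed.

ON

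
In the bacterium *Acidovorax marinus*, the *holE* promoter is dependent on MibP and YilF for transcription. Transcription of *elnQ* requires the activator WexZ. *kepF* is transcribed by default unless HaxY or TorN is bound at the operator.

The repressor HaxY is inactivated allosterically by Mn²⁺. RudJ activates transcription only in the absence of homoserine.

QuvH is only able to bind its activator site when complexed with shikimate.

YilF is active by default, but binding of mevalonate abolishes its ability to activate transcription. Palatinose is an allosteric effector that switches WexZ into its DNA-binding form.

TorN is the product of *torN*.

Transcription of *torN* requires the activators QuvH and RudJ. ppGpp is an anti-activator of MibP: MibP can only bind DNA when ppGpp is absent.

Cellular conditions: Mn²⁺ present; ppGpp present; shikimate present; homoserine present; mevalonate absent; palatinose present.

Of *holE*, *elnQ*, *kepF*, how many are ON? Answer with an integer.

2

ppGpp is present, so MibP is inactive.
Mevalonate is absent, so YilF is active.
Required activator MibP is absent, so *holE* is not transcribed.
→ *holE* is OFF.
Palatinose is present, so WexZ is active.
No repressor is bound and WexZ is active, so *elnQ* is transcribed.
→ *elnQ* is ON.
Mn²⁺ is present, so HaxY is inactive.
Shikimate is present, so QuvH is active.
Homoserine is present, so RudJ is inactive.
Required activator RudJ is absent, so *torN* is not transcribed.
So TorN is not produced.
With no repressor bound, *kepF* is transcribed.
→ *kepF* is ON.
2 of the 3 genes are transcribed.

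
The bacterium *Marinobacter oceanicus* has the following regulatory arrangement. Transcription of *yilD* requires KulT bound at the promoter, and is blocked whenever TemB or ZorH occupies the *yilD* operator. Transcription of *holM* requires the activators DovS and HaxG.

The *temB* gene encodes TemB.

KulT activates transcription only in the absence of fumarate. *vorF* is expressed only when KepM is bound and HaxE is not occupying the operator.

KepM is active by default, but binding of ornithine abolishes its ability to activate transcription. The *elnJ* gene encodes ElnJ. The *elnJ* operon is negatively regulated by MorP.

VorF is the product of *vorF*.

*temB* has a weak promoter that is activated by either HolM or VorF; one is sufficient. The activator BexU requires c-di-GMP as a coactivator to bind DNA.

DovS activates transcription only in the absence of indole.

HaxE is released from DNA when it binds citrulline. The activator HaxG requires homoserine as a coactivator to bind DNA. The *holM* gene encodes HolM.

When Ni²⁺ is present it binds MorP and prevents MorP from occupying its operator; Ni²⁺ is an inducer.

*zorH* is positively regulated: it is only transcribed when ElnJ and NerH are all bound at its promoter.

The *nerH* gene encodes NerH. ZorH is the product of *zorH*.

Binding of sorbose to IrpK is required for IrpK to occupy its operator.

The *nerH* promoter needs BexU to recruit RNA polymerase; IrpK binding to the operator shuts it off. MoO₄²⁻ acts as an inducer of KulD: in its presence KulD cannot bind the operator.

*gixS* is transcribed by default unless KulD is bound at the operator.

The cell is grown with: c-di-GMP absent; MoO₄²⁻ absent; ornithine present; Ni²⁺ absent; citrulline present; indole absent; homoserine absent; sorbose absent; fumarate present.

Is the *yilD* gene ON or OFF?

OFF

Indole is absent, so DovS is active.
Homoserine is absent, so HaxG is inactive.
Required activator HaxG is absent, so *holM* is not transcribed.
So HolM is not produced.
Citrulline is present, so HaxE is inactive.
Ornithine is present, so KepM is inactive.
Required activator KepM is absent, so *vorF* is not transcribed.
So VorF is not produced.
No activator is available at the *temB* promoter, so *temB* is not transcribed.
So TemB is not produced.
Fumarate is present, so KulT is inactive.
Ni²⁺ is absent, so MorP is active.
With repressor MorP bound, *elnJ* is not transcribed.
So ElnJ is not produced.
Sorbose is absent, so IrpK is inactive.
c-di-GMP is absent, so BexU is inactive.
Required activator BexU is absent, so *nerH* is not transcribed.
So NerH is not produced.
Required activator ElnJ is absent, so *zorH* is not transcribed.
So ZorH is not produced.
Required activator KulT is absent, so *yilD* is not transcribed.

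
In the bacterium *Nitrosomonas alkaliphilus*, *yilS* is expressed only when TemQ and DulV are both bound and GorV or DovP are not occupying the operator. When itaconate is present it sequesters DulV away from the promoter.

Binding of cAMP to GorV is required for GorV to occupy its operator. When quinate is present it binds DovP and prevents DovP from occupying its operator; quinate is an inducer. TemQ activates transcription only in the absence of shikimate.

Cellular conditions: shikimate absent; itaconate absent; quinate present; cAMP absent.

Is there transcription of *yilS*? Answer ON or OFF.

ON

Shikimate is absent, so TemQ is active.
cAMP is absent, so GorV is inactive.
Itaconate is absent, so DulV is active.
Quinate is present, so DovP is inactive.
No repressor is bound and TemQ and DulV are active, so *yilS* is transcribed.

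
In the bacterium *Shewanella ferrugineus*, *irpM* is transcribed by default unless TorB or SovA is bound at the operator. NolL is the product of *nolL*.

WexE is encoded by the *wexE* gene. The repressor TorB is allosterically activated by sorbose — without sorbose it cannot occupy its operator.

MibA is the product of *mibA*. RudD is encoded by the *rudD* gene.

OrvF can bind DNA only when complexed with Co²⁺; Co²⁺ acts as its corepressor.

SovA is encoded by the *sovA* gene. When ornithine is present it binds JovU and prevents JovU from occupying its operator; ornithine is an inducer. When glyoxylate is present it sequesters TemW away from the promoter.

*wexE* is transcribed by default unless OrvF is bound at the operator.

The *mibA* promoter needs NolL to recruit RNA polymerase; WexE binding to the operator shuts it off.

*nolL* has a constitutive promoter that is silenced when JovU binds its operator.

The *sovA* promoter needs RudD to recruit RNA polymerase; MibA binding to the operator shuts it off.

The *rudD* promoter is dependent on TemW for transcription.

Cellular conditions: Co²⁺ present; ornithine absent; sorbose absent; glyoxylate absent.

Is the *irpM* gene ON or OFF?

Sorbose is absent, so TorB is inactive.
Glyoxylate is absent, so TemW is active.
No repressor is bound and TemW is active, so *rudD* is transcribed.
So RudD is produced and active.
Ornithine is absent, so JovU is active.
With repressor JovU bound, *nolL* is not transcribed.
So NolL is not produced.
Co²⁺ is present, so OrvF is active.
With repressor OrvF bound, *wexE* is not transcribed.
So WexE is not produced.
Required activator NolL is absent, so *mibA* is not transcribed.
So MibA is not produced.
No repressor is bound and RudD is active, so *sovA* is transcribed.
So SovA is produced and active.
With repressor SovA bound, *irpM* is not transcribed.

OFF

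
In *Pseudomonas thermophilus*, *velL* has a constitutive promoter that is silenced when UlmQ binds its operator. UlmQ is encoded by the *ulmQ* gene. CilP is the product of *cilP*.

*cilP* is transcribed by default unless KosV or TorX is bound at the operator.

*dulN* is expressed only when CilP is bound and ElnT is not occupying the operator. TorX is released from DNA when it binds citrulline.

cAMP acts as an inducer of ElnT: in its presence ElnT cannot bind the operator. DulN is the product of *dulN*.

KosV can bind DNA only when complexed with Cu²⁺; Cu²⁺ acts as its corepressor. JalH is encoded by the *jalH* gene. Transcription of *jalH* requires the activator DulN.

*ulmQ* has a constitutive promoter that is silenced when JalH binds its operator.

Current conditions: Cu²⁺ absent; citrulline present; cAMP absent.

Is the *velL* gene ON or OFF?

OFF

Cu²⁺ is absent, so KosV is inactive.
Citrulline is present, so TorX is inactive.
With no repressor bound, *cilP* is transcribed.
So CilP is produced and active.
cAMP is absent, so ElnT is active.
With repressor ElnT bound, *dulN* is not transcribed.
So DulN is not produced.
Required activator DulN is absent, so *jalH* is not transcribed.
So JalH is not produced.
With no repressor bound, *ulmQ* is transcribed.
So UlmQ is produced and active.
With repressor UlmQ bound, *velL* is not transcribed.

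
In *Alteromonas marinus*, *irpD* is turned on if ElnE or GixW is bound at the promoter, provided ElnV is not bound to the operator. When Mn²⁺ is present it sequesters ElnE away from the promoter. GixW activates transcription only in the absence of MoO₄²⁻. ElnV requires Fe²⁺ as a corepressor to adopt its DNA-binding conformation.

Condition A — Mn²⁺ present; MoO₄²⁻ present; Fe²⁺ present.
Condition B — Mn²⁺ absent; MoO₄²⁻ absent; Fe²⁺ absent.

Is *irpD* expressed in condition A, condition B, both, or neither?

B only

Condition A:
Mn²⁺ is present, so ElnE is inactive.
MoO₄²⁻ is present, so GixW is inactive.
Fe²⁺ is present, so ElnV is active.
With repressor ElnV bound, *irpD* is not transcribed.
→ *irpD* is OFF in A.
Condition B:
Mn²⁺ is absent, so ElnE is active.
MoO₄²⁻ is absent, so GixW is active.
Fe²⁺ is absent, so ElnV is inactive.
Activator ElnE is present, so *irpD* is transcribed.
→ *irpD* is ON in B.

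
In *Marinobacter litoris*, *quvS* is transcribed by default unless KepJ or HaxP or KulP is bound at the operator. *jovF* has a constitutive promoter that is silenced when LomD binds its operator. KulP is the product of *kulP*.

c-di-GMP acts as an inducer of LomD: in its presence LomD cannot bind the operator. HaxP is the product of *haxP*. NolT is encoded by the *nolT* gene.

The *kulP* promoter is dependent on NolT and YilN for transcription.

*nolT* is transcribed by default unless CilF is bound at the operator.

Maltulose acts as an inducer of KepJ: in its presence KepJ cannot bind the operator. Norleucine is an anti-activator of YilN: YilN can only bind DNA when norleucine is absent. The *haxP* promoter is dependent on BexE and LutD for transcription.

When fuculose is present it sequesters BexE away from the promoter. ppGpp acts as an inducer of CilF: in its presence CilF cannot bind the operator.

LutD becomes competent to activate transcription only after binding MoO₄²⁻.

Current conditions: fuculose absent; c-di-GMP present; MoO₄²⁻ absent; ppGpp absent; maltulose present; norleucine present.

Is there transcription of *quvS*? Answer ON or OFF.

Maltulose is present, so KepJ is inactive.
Fuculose is absent, so BexE is active.
MoO₄²⁻ is absent, so LutD is inactive.
Required activator LutD is absent, so *haxP* is not transcribed.
So HaxP is not produced.
ppGpp is absent, so CilF is active.
With repressor CilF bound, *nolT* is not transcribed.
So NolT is not produced.
Norleucine is present, so YilN is inactive.
Required activator NolT is absent, so *kulP* is not transcribed.
So KulP is not produced.
With no repressor bound, *quvS* is transcribed.

ON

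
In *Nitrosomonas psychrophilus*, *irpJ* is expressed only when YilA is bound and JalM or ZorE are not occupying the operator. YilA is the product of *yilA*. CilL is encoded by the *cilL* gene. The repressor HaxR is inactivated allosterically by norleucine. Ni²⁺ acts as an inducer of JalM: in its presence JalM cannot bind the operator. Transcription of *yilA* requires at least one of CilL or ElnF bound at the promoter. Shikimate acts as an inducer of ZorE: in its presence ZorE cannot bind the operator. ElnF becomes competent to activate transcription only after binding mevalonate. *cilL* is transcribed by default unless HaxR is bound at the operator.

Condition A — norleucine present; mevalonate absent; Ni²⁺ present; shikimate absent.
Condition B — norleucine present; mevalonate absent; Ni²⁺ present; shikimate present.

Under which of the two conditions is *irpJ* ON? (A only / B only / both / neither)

B only

Condition A:
Norleucine is present, so HaxR is inactive.
With no repressor bound, *cilL* is transcribed.
So CilL is produced and active.
Mevalonate is absent, so ElnF is inactive.
Activator CilL is present, so *yilA* is transcribed.
So YilA is produced and active.
Ni²⁺ is present, so JalM is inactive.
Shikimate is absent, so ZorE is active.
With repressor ZorE bound, *irpJ* is not transcribed.
→ *irpJ* is OFF in A.
Condition B:
Norleucine is present, so HaxR is inactive.
With no repressor bound, *cilL* is transcribed.
So CilL is produced and active.
Mevalonate is absent, so ElnF is inactive.
Activator CilL is present, so *yilA* is transcribed.
So YilA is produced and active.
Ni²⁺ is present, so JalM is inactive.
Shikimate is present, so ZorE is inactive.
No repressor is bound and YilA is active, so *irpJ* is transcribed.
→ *irpJ* is ON in B.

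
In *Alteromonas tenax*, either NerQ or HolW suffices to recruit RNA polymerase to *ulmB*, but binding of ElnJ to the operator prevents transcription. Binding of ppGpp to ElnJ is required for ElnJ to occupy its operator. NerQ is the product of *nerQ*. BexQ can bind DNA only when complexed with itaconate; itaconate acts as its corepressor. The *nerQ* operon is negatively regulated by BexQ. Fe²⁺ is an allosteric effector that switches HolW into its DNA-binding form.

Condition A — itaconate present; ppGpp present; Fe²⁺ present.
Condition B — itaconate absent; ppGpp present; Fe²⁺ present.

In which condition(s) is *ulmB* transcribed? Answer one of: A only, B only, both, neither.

neither

Condition A:
Itaconate is present, so BexQ is active.
With repressor BexQ bound, *nerQ* is not transcribed.
So NerQ is not produced.
ppGpp is present, so ElnJ is active.
Fe²⁺ is present, so HolW is active.
With repressor ElnJ bound, *ulmB* is not transcribed.
→ *ulmB* is OFF in A.
Condition B:
Itaconate is absent, so BexQ is inactive.
With no repressor bound, *nerQ* is transcribed.
So NerQ is produced and active.
ppGpp is present, so ElnJ is active.
Fe²⁺ is present, so HolW is active.
With repressor ElnJ bound, *ulmB* is not transcribed.
→ *ulmB* is OFF in B.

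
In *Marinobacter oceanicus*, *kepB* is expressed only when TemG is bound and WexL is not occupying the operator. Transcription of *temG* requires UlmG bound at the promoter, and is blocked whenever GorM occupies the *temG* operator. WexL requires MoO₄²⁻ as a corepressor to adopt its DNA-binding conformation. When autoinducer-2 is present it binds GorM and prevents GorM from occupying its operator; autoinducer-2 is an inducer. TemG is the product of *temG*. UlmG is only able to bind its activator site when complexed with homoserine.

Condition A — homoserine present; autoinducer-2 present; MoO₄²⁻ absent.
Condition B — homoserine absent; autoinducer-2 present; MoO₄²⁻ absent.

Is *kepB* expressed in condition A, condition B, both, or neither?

Condition A:
Homoserine is present, so UlmG is active.
Autoinducer-2 is present, so GorM is inactive.
No repressor is bound and UlmG is active, so *temG* is transcribed.
So TemG is produced and active.
MoO₄²⁻ is absent, so WexL is inactive.
No repressor is bound and TemG is active, so *kepB* is transcribed.
→ *kepB* is ON in A.
Condition B:
Homoserine is absent, so UlmG is inactive.
Autoinducer-2 is present, so GorM is inactive.
Required activator UlmG is absent, so *temG* is not transcribed.
So TemG is not produced.
MoO₄²⁻ is absent, so WexL is inactive.
Required activator TemG is absent, so *kepB* is not transcribed.
→ *kepB* is OFF in B.

A only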